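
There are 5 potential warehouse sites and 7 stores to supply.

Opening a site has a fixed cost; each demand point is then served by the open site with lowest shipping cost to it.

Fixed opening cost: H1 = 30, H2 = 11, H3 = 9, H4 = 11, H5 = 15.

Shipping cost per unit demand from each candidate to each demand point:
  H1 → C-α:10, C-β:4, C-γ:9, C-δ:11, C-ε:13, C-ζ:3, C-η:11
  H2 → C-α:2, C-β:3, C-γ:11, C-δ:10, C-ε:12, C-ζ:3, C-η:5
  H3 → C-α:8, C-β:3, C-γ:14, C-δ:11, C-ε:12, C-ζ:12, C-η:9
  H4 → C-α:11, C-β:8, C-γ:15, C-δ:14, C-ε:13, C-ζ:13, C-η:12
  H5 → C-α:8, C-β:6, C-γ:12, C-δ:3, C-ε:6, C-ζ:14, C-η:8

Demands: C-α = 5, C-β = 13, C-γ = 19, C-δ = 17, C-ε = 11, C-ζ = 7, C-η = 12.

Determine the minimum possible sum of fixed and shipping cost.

Open {H1, H2, H5}: assign each demand point to its cheapest open site.
  C-α→H2 5×2=10, C-β→H2 13×3=39, C-γ→H1 19×9=171, C-δ→H5 17×3=51, C-ε→H5 11×6=66, C-ζ→H1 7×3=21, C-η→H2 12×5=60
  shipping cost 418, fixed 56 → total 474.
Compare {H2, H5}: shipping cost 456 + fixed 26 = 482.
Compare {H1, H2, H3, H5}: shipping cost 418 + fixed 65 = 483.
Compare {H1, H2, H4, H5}: shipping cost 418 + fixed 67 = 485.
All other subsets cost ≥ 482. Minimum total cost: 474.

474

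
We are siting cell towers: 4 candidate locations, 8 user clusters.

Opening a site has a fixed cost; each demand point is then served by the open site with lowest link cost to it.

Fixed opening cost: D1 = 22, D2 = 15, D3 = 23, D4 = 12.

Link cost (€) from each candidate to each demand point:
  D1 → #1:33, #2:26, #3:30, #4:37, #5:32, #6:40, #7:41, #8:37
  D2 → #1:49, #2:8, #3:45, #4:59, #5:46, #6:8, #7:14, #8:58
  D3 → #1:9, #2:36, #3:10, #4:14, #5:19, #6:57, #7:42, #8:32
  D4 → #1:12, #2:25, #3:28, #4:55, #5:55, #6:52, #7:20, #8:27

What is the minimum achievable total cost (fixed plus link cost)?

Open {D2, D3}: assign each demand point to its cheapest open site.
  #1→D3 9, #2→D2 8, #3→D3 10, #4→D3 14, #5→D3 19, #6→D2 8, #7→D2 14, #8→D3 32
  link cost 114, fixed 38 → total 152.
Compare {D2, D3, D4}: link cost 109 + fixed 50 = 159.
Compare {D1, D2, D3}: link cost 114 + fixed 60 = 174.
Compare {D1, D2, D3, D4}: link cost 109 + fixed 72 = 181.
All other subsets cost ≥ 159. Minimum total cost: 152.

152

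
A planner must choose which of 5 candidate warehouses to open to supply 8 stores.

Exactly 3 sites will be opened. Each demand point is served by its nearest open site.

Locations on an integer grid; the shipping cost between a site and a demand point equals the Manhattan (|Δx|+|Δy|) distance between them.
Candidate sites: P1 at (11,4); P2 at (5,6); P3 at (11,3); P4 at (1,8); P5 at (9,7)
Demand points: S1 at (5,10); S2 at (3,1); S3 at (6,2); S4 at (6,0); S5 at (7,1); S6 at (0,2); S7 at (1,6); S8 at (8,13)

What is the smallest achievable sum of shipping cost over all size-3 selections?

46

Open {P2, P4, P5}.
  S1→P2 4, S2→P2 7, S3→P2 5, S4→P2 7, S5→P2 7, S6→P4 7, S7→P4 2, S8→P5 7  ⇒ total 46.
Compare {P2, P3, P4}: total 48.
Compare {P1, P2, P4}: total 49.
No size-3 selection does better; minimum is 46.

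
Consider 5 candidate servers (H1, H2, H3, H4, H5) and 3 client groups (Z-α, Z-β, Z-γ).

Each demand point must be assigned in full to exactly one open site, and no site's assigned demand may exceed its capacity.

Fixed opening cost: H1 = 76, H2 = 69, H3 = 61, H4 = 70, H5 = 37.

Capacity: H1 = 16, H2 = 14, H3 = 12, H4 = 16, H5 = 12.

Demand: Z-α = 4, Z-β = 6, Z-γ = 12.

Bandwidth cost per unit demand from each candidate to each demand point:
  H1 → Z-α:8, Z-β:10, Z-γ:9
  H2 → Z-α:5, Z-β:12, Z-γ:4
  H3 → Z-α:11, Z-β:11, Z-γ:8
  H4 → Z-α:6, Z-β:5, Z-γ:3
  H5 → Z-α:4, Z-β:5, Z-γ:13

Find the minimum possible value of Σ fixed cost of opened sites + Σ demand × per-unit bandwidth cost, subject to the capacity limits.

Open {H4, H5}; cheapest assignment that respects the capacities:
  H4 (cap 16, load 12): Z-γ — cost 12×3 = 36
  H5 (cap 12, load 10): Z-α, Z-β — cost 4×4 + 6×5 = 46
  Shipping 82, fixed 107 → total 189.
  Any other capacity-feasible assignment to {H4, H5} ships for at least 82.
Compare {H2, H5}: its best feasible assignment gives total 200.
Compare {H3, H5}: its best feasible assignment gives total 240.
Every other set of open sites that can feasibly serve all demand totals ≥ 200 even under its best assignment. Minimum: 189.

189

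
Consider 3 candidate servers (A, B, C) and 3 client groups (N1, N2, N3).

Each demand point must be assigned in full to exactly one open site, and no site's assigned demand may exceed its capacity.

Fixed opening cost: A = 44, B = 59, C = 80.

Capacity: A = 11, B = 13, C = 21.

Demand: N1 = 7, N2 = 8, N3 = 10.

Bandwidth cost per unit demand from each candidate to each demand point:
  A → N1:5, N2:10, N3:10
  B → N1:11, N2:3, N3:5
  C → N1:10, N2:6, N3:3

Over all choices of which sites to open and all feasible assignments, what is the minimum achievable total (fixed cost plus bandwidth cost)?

Open {A, C}; cheapest assignment that respects the capacities:
  A (cap 11, load 7): N1 — cost 7×5 = 35
  C (cap 21, load 18): N2, N3 — cost 8×6 + 10×3 = 78
  Shipping 113, fixed 124 → total 237.
  Any other capacity-feasible assignment to {A, C} ships for at least 113.
Compare {B, C}: its best feasible assignment gives total 263.
Compare {A, B, C}: its best feasible assignment gives total 272.
Every other set of open sites that can feasibly serve all demand totals ≥ 263 even under its best assignment. Minimum: 237.

237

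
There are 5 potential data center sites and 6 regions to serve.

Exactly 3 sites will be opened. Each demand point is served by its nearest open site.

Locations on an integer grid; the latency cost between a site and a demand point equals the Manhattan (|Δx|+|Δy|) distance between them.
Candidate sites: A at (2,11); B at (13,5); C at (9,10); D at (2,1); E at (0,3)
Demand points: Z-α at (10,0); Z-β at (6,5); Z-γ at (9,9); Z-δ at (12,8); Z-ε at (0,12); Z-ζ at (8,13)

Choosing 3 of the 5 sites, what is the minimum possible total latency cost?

Open {A, B, C}.
  Z-α→B 8, Z-β→B 7, Z-γ→C 1, Z-δ→B 4, Z-ε→A 3, Z-ζ→C 4  ⇒ total 27.
Compare {A, C, D}: total 30.
Compare {A, C, E}: total 32.
No size-3 selection does better; minimum is 27.

27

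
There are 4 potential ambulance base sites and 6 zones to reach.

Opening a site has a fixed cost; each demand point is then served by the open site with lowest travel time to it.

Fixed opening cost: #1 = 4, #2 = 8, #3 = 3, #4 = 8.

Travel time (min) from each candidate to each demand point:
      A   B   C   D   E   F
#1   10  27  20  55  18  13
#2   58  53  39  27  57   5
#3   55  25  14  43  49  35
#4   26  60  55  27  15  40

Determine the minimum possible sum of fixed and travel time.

114

Open {#1, #2, #3}: assign each demand point to its cheapest open site.
  A→#1 10, B→#3 25, C→#3 14, D→#2 27, E→#1 18, F→#2 5
  travel time 99, fixed 15 → total 114.
Compare {#1, #2}: travel time 107 + fixed 12 = 119.
Compare {#1, #3, #4}: travel time 104 + fixed 15 = 119.
Compare {#1, #2, #3, #4}: travel time 96 + fixed 23 = 119.
All other subsets cost ≥ 119. Minimum total cost: 114.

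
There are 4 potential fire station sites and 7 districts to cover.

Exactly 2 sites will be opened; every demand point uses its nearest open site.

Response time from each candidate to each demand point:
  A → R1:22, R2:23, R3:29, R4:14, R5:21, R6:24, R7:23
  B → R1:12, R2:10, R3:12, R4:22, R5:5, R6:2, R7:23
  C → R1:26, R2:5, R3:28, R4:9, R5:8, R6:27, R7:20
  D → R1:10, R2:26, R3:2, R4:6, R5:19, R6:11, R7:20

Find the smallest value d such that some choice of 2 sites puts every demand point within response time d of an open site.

20

Open {B, C}.
  Farthest demand point is R7 at response time 20 (to C); all others are ≤ 20.
With {B, D} the worst case is 20.
With {C, D} the worst case is 20.
No size-2 selection achieves below 20.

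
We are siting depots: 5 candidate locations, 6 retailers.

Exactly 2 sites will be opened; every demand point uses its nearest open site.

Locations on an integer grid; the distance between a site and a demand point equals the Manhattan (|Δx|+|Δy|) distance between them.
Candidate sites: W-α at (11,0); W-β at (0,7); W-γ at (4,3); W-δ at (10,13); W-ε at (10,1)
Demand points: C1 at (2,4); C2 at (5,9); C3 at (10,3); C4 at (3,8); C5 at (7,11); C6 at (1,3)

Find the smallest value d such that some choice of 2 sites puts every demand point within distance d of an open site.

Open {W-γ, W-δ}.
  Farthest demand point is C2 at distance 7 (to W-γ); all others are ≤ 7.
With {W-β, W-δ} the worst case is 10.
With {W-α, W-β} the worst case is 11.
No size-2 selection achieves below 7.

7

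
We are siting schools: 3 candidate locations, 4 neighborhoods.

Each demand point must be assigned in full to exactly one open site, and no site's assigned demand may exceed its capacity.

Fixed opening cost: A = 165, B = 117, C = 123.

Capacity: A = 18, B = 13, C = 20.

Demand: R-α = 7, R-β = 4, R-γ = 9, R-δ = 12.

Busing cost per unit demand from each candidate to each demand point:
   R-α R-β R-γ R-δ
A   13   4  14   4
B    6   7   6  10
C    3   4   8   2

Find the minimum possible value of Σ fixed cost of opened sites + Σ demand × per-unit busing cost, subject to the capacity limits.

Open {B, C}; cheapest assignment that respects the capacities:
  B (cap 13, load 13): R-β, R-γ — cost 4×7 + 9×6 = 82
  C (cap 20, load 19): R-α, R-δ — cost 7×3 + 12×2 = 45
  Shipping 127, fixed 240 → total 367.
  Any other capacity-feasible assignment to {B, C} ships for at least 127.
Compare {A, C}: its best feasible assignment gives total 445.
Compare {A, B, C}: its best feasible assignment gives total 520.
Every other set of open sites that can feasibly serve all demand totals ≥ 445 even under its best assignment. Minimum: 367.

367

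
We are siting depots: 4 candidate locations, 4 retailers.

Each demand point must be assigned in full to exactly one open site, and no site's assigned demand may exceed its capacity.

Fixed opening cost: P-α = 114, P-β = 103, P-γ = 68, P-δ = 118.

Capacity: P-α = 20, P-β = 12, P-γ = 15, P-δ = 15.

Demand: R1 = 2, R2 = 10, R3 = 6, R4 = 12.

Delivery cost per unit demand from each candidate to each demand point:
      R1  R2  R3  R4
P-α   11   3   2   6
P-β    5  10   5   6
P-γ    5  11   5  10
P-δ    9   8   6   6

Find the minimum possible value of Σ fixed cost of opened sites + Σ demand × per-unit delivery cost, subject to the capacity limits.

Open {P-α, P-β}; cheapest assignment that respects the capacities:
  P-α (cap 20, load 18): R1, R2, R3 — cost 2×11 + 10×3 + 6×2 = 64
  P-β (cap 12, load 12): R4 — cost 12×6 = 72
  Shipping 136, fixed 217 → total 353.
  Any other capacity-feasible assignment to {P-α, P-β} ships for at least 136.
Compare {P-α, P-γ}: its best feasible assignment gives total 354.
Compare {P-α, P-δ}: its best feasible assignment gives total 364.
Every other set of open sites that can feasibly serve all demand totals ≥ 354 even under its best assignment. Minimum: 353.

353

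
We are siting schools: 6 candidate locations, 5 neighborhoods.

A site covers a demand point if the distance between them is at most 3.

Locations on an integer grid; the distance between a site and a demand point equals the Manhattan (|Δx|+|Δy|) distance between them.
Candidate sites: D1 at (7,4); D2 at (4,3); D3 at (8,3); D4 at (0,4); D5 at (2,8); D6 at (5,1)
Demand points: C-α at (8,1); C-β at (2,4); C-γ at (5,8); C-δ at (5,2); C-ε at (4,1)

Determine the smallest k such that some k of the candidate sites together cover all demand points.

Coverage sets (demand points within 3 of each site):
  D1: {}
  D2: {C-β, C-δ, C-ε}
  D3: {C-α}
  D4: {C-β}
  D5: {C-γ}
  D6: {C-α, C-δ, C-ε}
No 2 sites suffice: every size-2 union leaves at least one demand point uncovered.
But {D2, D3, D5} covers everything, so the minimum is 3.

3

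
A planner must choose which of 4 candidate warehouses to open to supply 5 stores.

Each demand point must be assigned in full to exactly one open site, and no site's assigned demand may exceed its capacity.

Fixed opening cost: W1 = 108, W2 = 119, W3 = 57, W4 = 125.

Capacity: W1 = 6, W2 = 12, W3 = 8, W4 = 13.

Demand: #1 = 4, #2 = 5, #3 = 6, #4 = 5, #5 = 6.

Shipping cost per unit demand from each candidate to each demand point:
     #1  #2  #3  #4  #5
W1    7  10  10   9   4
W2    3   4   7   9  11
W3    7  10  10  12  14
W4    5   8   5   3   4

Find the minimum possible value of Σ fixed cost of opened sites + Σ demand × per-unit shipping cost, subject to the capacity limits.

430

Open {W2, W3, W4}; cheapest assignment that respects the capacities:
  W2 (cap 12, load 11): #2, #3 — cost 5×4 + 6×7 = 62
  W3 (cap 8, load 4): #1 — cost 4×7 = 28
  W4 (cap 13, load 11): #4, #5 — cost 5×3 + 6×4 = 39
  Shipping 129, fixed 301 → total 430.
  Any other capacity-feasible assignment to {W2, W3, W4} ships for at least 129.
Compare {W1, W2, W4}: its best feasible assignment gives total 453.
Compare {W1, W2, W3, W4}: its best feasible assignment gives total 510.
Every other set of open sites that can feasibly serve all demand totals ≥ 453 even under its best assignment. Minimum: 430.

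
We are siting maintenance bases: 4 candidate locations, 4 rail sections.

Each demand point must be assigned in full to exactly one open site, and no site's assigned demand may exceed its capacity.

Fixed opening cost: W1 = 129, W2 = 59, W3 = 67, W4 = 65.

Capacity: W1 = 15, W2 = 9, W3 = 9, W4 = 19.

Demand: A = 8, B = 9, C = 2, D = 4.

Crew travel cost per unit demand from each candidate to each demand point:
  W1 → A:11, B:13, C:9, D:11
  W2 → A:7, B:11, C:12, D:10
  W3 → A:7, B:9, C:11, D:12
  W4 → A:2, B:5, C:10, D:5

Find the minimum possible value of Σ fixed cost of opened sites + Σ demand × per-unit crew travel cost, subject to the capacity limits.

Open {W2, W4}; cheapest assignment that respects the capacities:
  W2 (cap 9, load 4): D — cost 4×10 = 40
  W4 (cap 19, load 19): A, B, C — cost 8×2 + 9×5 + 2×10 = 81
  Shipping 121, fixed 124 → total 245.
  Any other capacity-feasible assignment to {W2, W4} ships for at least 121.
Compare {W3, W4}: its best feasible assignment gives total 261.
Compare {W2, W3, W4}: its best feasible assignment gives total 312.
Every other set of open sites that can feasibly serve all demand totals ≥ 261 even under its best assignment. Minimum: 245.

245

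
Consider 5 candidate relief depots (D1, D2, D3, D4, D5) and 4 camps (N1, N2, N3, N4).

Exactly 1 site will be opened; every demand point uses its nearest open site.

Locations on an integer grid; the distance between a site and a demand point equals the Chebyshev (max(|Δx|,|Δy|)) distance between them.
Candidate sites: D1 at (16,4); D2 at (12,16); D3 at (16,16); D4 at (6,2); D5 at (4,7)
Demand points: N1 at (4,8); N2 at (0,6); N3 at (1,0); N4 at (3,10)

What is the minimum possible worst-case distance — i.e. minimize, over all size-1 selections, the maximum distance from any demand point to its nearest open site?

7

Open {D5}.
  Farthest demand point is N3 at distance 7 (to D5); all others are ≤ 7.
With {D4} the worst case is 8.
With {D1} the worst case is 16.
No size-1 selection achieves below 7.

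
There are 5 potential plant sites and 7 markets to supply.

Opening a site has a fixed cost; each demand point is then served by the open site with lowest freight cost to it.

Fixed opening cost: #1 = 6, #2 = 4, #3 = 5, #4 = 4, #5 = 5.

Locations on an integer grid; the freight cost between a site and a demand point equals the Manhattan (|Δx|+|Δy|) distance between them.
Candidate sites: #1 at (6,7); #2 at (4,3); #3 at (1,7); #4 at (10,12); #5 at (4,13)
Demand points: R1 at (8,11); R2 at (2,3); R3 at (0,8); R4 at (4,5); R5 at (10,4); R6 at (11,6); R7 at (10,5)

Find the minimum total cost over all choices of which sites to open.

Open {#2, #3, #4}: assign each demand point to its cheapest open site.
  R1→#4 3, R2→#2 2, R3→#3 2, R4→#2 2, R5→#2 7, R6→#4 7, R7→#4 7
  freight cost 30, fixed 13 → total 43.
Compare {#2, #4}: freight cost 37 + fixed 8 = 45.
Compare {#1, #2}: freight cost 36 + fixed 10 = 46.
Compare {#3, #4}: freight cost 37 + fixed 9 = 46.
All other subsets cost ≥ 45. Minimum total cost: 43.

43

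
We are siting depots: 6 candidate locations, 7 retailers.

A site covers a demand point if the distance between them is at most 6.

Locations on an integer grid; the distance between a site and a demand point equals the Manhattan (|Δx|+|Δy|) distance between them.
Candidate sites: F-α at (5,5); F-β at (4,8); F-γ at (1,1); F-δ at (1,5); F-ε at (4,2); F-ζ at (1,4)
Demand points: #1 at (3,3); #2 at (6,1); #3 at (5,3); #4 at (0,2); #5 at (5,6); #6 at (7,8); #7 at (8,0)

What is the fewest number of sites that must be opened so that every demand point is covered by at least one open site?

2

Coverage sets (demand points within 6 of each site):
  F-α: {#1, #2, #3, #5, #6}
  F-β: {#1, #3, #5, #6}
  F-γ: {#1, #2, #3, #4}
  F-δ: {#1, #3, #4, #5}
  F-ε: {#1, #2, #3, #4, #5, #7}
  F-ζ: {#1, #3, #4, #5}
No single site covers all 7 demand points.
But {F-α, F-ε} covers everything, so the minimum is 2.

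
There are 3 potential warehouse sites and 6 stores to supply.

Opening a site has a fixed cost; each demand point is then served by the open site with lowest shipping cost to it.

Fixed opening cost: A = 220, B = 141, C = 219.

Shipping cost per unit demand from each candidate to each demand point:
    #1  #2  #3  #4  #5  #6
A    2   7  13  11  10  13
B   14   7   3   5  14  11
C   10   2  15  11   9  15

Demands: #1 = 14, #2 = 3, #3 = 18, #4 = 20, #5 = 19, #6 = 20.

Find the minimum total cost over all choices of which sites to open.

Open {A, B}: assign each demand point to its cheapest open site.
  #1→A 14×2=28, #2→A 3×7=21, #3→B 18×3=54, #4→B 20×5=100, #5→A 19×10=190, #6→B 20×11=220
  shipping cost 613, fixed 361 → total 974.
Compare {B}: shipping cost 857 + fixed 141 = 998.
Compare {B, C}: shipping cost 691 + fixed 360 = 1051.
Compare {A, B, C}: shipping cost 579 + fixed 580 = 1159.
All other subsets cost ≥ 998. Minimum total cost: 974.

974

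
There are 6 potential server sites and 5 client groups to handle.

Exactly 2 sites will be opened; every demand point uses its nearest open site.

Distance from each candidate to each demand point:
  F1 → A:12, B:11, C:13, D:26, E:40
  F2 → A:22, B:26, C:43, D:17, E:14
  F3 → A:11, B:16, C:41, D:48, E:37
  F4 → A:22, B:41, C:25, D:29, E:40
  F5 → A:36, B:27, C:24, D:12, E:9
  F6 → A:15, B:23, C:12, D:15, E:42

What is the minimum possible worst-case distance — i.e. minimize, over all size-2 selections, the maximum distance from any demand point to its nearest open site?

Open {F1, F5}.
  Farthest demand point is C at distance 13 (to F1); all others are ≤ 13.
With {F1, F2} the worst case is 17.
With {F2, F6} the worst case is 23.
No size-2 selection achieves below 13.

13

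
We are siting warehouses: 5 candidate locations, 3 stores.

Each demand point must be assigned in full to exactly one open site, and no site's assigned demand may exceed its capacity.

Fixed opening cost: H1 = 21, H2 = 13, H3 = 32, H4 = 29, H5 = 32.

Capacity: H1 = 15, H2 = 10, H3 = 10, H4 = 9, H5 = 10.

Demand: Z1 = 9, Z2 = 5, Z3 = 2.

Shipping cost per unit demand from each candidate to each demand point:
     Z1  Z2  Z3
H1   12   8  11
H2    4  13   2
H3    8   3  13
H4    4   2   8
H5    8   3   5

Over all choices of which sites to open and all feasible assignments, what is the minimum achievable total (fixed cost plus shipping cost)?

104

Open {H2, H4}; cheapest assignment that respects the capacities:
  H2 (cap 10, load 9): Z1 — cost 9×4 = 36
  H4 (cap 9, load 7): Z2, Z3 — cost 5×2 + 2×8 = 26
  Shipping 62, fixed 42 → total 104.
  Any other capacity-feasible assignment to {H2, H4} ships for at least 62.
Compare {H2, H5}: its best feasible assignment gives total 106.
Compare {H2, H3}: its best feasible assignment gives total 122.
Every other set of open sites that can feasibly serve all demand totals ≥ 106 even under its best assignment. Minimum: 104.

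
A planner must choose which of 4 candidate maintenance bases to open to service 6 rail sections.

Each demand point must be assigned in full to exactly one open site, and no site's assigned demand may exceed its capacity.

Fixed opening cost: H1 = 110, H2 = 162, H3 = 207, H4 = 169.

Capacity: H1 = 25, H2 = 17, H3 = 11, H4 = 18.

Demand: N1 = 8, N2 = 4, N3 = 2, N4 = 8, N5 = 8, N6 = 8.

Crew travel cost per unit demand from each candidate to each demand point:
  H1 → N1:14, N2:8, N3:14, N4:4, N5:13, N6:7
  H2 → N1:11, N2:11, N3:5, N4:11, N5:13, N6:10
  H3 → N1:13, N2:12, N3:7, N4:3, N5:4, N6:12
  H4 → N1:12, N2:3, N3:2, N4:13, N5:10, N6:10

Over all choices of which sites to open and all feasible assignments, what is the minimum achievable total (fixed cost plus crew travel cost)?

575

Open {H1, H4}; cheapest assignment that respects the capacities:
  H1 (cap 25, load 24): N1, N4, N6 — cost 8×14 + 8×4 + 8×7 = 200
  H4 (cap 18, load 14): N2, N3, N5 — cost 4×3 + 2×2 + 8×10 = 96
  Shipping 296, fixed 279 → total 575.
  Any other capacity-feasible assignment to {H1, H4} ships for at least 296.
Compare {H1, H2}: its best feasible assignment gives total 606.
Compare {H1, H2, H4}: its best feasible assignment gives total 713.
Every other set of open sites that can feasibly serve all demand totals ≥ 606 even under its best assignment. Minimum: 575.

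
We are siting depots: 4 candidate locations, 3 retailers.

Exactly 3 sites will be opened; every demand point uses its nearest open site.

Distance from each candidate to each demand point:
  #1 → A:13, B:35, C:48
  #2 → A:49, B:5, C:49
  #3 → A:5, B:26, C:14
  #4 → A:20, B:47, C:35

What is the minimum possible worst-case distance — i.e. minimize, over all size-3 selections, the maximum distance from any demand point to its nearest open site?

Open {#1, #2, #3}.
  Farthest demand point is C at distance 14 (to #3); all others are ≤ 14.
With {#2, #3, #4} the worst case is 14.
With {#1, #3, #4} the worst case is 26.
No size-3 selection achieves below 14.

14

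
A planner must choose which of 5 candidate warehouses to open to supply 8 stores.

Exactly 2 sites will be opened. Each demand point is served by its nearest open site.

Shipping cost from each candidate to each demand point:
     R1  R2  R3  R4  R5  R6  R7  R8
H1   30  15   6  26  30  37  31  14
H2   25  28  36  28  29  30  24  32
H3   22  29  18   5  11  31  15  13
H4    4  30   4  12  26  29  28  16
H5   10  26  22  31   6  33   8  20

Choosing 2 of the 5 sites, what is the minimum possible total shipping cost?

105

Open {H4, H5}.
  R1→H4 4, R2→H5 26, R3→H4 4, R4→H4 12, R5→H5 6, R6→H4 29, R7→H5 8, R8→H4 16  ⇒ total 105.
Compare {H3, H4}: total 110.
Compare {H3, H5}: total 117.
No size-2 selection does better; minimum is 105.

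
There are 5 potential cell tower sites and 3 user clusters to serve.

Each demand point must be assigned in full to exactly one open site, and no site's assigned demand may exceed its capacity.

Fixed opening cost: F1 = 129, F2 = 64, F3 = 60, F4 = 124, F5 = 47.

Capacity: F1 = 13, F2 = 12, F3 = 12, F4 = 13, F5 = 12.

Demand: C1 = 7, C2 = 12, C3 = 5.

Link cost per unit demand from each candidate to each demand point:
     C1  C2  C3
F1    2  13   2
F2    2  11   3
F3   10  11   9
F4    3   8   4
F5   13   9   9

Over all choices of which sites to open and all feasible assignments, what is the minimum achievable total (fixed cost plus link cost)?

248

Open {F2, F5}; cheapest assignment that respects the capacities:
  F2 (cap 12, load 12): C1, C3 — cost 7×2 + 5×3 = 29
  F5 (cap 12, load 12): C2 — cost 12×9 = 108
  Shipping 137, fixed 111 → total 248.
  Any other capacity-feasible assignment to {F2, F5} ships for at least 137.
Compare {F2, F3}: its best feasible assignment gives total 285.
Compare {F1, F5}: its best feasible assignment gives total 308.
Every other set of open sites that can feasibly serve all demand totals ≥ 285 even under its best assignment. Minimum: 248.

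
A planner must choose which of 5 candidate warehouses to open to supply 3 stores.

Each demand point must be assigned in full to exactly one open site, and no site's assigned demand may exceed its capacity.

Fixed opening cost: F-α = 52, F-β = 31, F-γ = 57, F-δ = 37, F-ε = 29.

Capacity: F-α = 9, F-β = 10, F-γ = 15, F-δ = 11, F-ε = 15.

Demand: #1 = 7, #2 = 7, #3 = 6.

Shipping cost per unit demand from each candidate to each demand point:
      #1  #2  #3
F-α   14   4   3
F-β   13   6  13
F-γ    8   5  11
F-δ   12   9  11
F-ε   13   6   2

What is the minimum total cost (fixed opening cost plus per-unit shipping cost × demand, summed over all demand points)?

189

Open {F-γ, F-ε}; cheapest assignment that respects the capacities:
  F-γ (cap 15, load 14): #1, #2 — cost 7×8 + 7×5 = 91
  F-ε (cap 15, load 6): #3 — cost 6×2 = 12
  Shipping 103, fixed 86 → total 189.
  Any other capacity-feasible assignment to {F-γ, F-ε} ships for at least 103.
Compare {F-δ, F-ε}: its best feasible assignment gives total 204.
Compare {F-β, F-ε}: its best feasible assignment gives total 205.
Every other set of open sites that can feasibly serve all demand totals ≥ 204 even under its best assignment. Minimum: 189.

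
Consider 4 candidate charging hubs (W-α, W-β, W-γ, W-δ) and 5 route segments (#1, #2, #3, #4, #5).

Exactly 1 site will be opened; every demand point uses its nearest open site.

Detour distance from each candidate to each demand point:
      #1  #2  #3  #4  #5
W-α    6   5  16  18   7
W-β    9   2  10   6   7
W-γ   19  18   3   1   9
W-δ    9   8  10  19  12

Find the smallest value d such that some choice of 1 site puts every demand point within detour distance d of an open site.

10

Open {W-β}.
  Farthest demand point is #3 at detour distance 10 (to W-β); all others are ≤ 10.
With {W-α} the worst case is 18.
With {W-γ} the worst case is 19.
No size-1 selection achieves below 10.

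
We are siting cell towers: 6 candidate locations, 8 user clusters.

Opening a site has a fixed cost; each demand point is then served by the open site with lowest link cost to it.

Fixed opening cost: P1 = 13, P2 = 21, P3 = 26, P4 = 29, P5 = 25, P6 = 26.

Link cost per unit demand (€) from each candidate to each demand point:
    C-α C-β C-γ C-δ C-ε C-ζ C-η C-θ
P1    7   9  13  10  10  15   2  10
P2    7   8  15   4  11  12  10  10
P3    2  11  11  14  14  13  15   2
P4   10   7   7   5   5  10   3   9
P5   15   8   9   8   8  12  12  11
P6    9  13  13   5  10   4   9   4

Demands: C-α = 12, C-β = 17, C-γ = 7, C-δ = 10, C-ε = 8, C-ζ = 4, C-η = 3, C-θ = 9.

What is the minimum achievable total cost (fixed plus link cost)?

Open {P3, P4}: assign each demand point to its cheapest open site.
  C-α→P3 12×2=24, C-β→P4 17×7=119, C-γ→P4 7×7=49, C-δ→P4 10×5=50, C-ε→P4 8×5=40, C-ζ→P4 4×10=40, C-η→P4 3×3=9, C-θ→P3 9×2=18
  link cost 349, fixed 55 → total 404.
Compare {P3, P4, P6}: link cost 325 + fixed 81 = 406.
Compare {P1, P3, P4}: link cost 346 + fixed 68 = 414.
Compare {P2, P3, P4}: link cost 339 + fixed 76 = 415.
All other subsets cost ≥ 406. Minimum total cost: 404.

404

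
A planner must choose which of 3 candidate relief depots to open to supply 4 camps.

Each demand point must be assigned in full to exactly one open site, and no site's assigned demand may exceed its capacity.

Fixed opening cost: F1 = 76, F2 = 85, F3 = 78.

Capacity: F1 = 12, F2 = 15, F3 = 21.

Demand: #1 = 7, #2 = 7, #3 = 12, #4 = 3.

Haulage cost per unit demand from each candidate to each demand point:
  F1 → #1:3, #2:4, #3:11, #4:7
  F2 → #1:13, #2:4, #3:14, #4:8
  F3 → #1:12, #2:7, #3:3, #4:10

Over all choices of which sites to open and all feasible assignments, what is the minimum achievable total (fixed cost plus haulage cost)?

281

Open {F1, F3}; cheapest assignment that respects the capacities:
  F1 (cap 12, load 10): #1, #4 — cost 7×3 + 3×7 = 42
  F3 (cap 21, load 19): #2, #3 — cost 7×7 + 12×3 = 85
  Shipping 127, fixed 154 → total 281.
  Any other capacity-feasible assignment to {F1, F3} ships for at least 127.
Compare {F2, F3}: its best feasible assignment gives total 335.
Compare {F1, F2, F3}: its best feasible assignment gives total 345.
Every other set of open sites that can feasibly serve all demand totals ≥ 335 even under its best assignment. Minimum: 281.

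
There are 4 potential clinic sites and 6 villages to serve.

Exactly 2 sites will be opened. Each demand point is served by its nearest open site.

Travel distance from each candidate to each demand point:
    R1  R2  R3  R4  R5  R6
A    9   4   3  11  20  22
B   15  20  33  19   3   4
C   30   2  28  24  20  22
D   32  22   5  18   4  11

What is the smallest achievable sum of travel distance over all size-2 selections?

34

Open {A, B}.
  R1→A 9, R2→A 4, R3→A 3, R4→A 11, R5→B 3, R6→B 4  ⇒ total 34.
Compare {A, D}: total 42.
Compare {B, D}: total 65.
No size-2 selection does better; minimum is 34.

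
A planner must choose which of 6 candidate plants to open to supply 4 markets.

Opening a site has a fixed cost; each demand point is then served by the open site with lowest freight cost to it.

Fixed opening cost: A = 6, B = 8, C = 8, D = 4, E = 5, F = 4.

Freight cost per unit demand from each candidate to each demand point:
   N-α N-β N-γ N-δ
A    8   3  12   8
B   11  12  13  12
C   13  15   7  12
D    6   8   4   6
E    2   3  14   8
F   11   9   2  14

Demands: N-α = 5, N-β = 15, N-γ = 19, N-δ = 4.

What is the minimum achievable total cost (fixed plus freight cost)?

130

Open {D, E, F}: assign each demand point to its cheapest open site.
  N-α→E 5×2=10, N-β→E 15×3=45, N-γ→F 19×2=38, N-δ→D 4×6=24
  freight cost 117, fixed 13 → total 130.
Compare {E, F}: freight cost 125 + fixed 9 = 134.
Compare {A, D, E, F}: freight cost 117 + fixed 19 = 136.
Compare {B, D, E, F}: freight cost 117 + fixed 21 = 138.
All other subsets cost ≥ 134. Minimum total cost: 130.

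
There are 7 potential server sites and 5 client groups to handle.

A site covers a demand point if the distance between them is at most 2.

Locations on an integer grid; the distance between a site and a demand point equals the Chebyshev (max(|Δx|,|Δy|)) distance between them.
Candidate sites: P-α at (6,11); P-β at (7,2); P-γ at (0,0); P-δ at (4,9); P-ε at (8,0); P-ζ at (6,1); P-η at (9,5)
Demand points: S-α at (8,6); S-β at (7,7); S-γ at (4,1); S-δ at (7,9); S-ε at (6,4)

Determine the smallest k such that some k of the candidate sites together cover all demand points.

Coverage sets (demand points within 2 of each site):
  P-α: {S-δ}
  P-β: {S-ε}
  P-γ: {}
  P-δ: {}
  P-ε: {}
  P-ζ: {S-γ}
  P-η: {S-α, S-β}
No 3 sites suffice: every size-3 union leaves at least one demand point uncovered.
But {P-α, P-β, P-ζ, P-η} covers everything, so the minimum is 4.

4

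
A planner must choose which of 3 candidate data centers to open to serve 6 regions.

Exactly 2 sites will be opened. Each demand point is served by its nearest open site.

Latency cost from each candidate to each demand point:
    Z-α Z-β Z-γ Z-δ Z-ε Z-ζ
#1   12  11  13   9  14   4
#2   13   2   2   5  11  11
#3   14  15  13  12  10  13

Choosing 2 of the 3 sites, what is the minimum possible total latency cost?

36

Open {#1, #2}.
  Z-α→#1 12, Z-β→#2 2, Z-γ→#2 2, Z-δ→#2 5, Z-ε→#2 11, Z-ζ→#1 4  ⇒ total 36.
Compare {#2, #3}: total 43.
Compare {#1, #3}: total 59.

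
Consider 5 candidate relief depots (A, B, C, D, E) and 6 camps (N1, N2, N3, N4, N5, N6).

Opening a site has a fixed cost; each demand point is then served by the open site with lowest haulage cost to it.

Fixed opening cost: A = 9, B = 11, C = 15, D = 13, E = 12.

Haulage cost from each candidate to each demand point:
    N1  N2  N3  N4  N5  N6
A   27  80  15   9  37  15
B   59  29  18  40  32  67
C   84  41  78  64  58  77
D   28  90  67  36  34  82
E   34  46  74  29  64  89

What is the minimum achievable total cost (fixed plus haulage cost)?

Open {A, B}: assign each demand point to its cheapest open site.
  N1→A 27, N2→B 29, N3→A 15, N4→A 9, N5→B 32, N6→A 15
  haulage cost 127, fixed 20 → total 147.
Compare {A, B, E}: haulage cost 127 + fixed 32 = 159.
Compare {A, B, D}: haulage cost 127 + fixed 33 = 160.
Compare {A, B, C}: haulage cost 127 + fixed 35 = 162.
All other subsets cost ≥ 159. Minimum total cost: 147.

147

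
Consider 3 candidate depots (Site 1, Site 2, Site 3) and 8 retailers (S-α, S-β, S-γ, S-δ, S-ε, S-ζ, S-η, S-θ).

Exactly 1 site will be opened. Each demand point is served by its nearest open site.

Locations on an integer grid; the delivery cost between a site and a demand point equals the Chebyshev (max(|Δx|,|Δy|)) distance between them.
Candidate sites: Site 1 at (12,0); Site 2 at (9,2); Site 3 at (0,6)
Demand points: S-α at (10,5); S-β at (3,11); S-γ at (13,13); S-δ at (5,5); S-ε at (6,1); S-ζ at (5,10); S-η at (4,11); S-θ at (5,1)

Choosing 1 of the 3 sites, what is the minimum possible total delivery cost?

51

Open {Site 2}.
  S-α→Site 2 3, S-β→Site 2 9, S-γ→Site 2 11, S-δ→Site 2 4, S-ε→Site 2 3, S-ζ→Site 2 8, S-η→Site 2 9, S-θ→Site 2 4  ⇒ total 51.
Compare {Site 3}: total 54.
Compare {Site 1}: total 70.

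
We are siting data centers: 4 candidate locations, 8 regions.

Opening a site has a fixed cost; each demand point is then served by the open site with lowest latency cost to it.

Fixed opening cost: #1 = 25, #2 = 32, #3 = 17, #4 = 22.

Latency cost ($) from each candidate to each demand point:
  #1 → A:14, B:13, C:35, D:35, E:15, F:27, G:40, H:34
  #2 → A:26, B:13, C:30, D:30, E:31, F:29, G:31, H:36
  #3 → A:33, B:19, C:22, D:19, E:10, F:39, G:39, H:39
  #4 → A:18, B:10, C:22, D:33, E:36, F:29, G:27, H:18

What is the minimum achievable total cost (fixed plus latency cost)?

192

Open {#3, #4}: assign each demand point to its cheapest open site.
  A→#4 18, B→#4 10, C→#3 22, D→#3 19, E→#3 10, F→#4 29, G→#4 27, H→#4 18
  latency cost 153, fixed 39 → total 192.
Compare {#1, #3, #4}: latency cost 147 + fixed 64 = 211.
Compare {#1, #4}: latency cost 166 + fixed 47 = 213.
Compare {#4}: latency cost 193 + fixed 22 = 215.
All other subsets cost ≥ 211. Minimum total cost: 192.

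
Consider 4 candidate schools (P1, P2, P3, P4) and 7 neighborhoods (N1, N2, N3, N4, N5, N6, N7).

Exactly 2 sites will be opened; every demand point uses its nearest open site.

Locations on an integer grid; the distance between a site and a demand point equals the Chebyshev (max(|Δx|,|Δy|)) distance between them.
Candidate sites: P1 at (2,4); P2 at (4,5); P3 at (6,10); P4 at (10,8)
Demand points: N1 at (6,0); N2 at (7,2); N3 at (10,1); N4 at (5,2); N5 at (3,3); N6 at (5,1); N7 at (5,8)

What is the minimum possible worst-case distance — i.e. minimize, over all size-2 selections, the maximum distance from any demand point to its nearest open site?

6

Open {P1, P2}.
  Farthest demand point is N3 at distance 6 (to P2); all others are ≤ 6.
With {P2, P3} the worst case is 6.
With {P2, P4} the worst case is 6.
No size-2 selection achieves below 6.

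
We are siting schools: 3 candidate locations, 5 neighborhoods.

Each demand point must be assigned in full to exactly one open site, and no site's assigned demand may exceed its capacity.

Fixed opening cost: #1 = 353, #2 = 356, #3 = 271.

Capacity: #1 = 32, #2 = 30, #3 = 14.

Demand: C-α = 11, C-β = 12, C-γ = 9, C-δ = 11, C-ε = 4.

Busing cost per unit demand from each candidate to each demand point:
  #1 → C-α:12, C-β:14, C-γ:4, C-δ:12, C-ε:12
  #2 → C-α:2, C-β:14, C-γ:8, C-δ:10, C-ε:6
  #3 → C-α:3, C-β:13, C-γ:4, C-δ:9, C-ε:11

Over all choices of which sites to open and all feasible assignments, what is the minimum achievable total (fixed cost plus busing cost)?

1069

Open {#1, #2}; cheapest assignment that respects the capacities:
  #1 (cap 32, load 21): C-β, C-γ — cost 12×14 + 9×4 = 204
  #2 (cap 30, load 26): C-α, C-δ, C-ε — cost 11×2 + 11×10 + 4×6 = 156
  Shipping 360, fixed 709 → total 1069.
  Any other capacity-feasible assignment to {#1, #2} ships for at least 360.
Compare {#1, #2, #3}: its best feasible assignment gives total 1328.
Every other set of open sites that can feasibly serve all demand totals ≥ 1328 even under its best assignment. Minimum: 1069.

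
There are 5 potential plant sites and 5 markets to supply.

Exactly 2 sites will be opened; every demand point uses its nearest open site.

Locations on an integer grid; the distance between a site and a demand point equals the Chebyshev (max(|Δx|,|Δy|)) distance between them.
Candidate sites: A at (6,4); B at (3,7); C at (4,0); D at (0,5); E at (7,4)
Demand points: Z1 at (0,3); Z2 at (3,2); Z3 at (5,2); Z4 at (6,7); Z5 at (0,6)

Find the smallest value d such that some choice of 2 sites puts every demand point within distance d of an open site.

3

Open {A, D}.
  Farthest demand point is Z2 at distance 3 (to A); all others are ≤ 3.
With {D, E} the worst case is 3.
With {A, B} the worst case is 4.
No size-2 selection achieves below 3.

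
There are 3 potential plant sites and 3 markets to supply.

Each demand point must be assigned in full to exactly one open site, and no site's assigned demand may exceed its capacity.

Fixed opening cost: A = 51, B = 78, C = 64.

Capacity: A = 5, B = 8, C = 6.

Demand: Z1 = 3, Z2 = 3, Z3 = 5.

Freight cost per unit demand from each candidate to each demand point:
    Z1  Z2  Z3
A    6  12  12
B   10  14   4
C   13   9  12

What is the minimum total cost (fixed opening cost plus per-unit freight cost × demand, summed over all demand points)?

Open {A, B}; cheapest assignment that respects the capacities:
  A (cap 5, load 3): Z1 — cost 3×6 = 18
  B (cap 8, load 8): Z2, Z3 — cost 3×14 + 5×4 = 62
  Shipping 80, fixed 129 → total 209.
  Any other capacity-feasible assignment to {A, B} ships for at least 80.
Compare {B, C}: its best feasible assignment gives total 219.
Compare {A, C}: its best feasible assignment gives total 241.
Every other set of open sites that can feasibly serve all demand totals ≥ 219 even under its best assignment. Minimum: 209.

209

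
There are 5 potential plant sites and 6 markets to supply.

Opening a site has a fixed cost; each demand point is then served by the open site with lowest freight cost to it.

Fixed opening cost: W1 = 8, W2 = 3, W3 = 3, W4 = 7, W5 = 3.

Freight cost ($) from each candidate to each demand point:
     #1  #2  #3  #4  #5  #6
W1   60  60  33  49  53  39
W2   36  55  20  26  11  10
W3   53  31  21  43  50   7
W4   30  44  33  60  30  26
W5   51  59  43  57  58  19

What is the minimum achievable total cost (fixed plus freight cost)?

Open {W2, W3}: assign each demand point to its cheapest open site.
  #1→W2 36, #2→W3 31, #3→W2 20, #4→W2 26, #5→W2 11, #6→W3 7
  freight cost 131, fixed 6 → total 137.
Compare {W2, W3, W4}: freight cost 125 + fixed 13 = 138.
Compare {W2, W3, W5}: freight cost 131 + fixed 9 = 140.
Compare {W2, W3, W4, W5}: freight cost 125 + fixed 16 = 141.
All other subsets cost ≥ 138. Minimum total cost: 137.

137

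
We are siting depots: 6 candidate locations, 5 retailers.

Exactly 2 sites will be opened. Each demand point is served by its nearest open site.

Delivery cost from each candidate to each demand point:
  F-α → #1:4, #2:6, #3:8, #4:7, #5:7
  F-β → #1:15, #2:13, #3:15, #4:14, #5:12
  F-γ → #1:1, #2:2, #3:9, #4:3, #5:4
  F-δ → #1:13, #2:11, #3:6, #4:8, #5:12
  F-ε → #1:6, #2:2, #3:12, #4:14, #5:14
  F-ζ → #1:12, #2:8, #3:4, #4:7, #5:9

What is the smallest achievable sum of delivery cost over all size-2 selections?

Open {F-γ, F-ζ}.
  #1→F-γ 1, #2→F-γ 2, #3→F-ζ 4, #4→F-γ 3, #5→F-γ 4  ⇒ total 14.
Compare {F-γ, F-δ}: total 16.
Compare {F-α, F-γ}: total 18.
No size-2 selection does better; minimum is 14.

14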